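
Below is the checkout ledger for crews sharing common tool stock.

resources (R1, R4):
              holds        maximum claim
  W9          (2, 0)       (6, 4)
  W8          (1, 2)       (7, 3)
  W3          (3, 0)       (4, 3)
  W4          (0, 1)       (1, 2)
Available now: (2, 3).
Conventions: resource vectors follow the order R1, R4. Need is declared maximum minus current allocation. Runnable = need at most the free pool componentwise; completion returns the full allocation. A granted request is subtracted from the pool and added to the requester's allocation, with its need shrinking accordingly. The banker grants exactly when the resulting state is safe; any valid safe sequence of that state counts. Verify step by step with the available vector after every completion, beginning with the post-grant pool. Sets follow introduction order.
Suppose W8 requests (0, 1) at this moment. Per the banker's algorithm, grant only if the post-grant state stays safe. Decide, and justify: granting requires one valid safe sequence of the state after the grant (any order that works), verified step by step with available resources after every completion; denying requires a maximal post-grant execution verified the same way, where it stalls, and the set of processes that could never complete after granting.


DENY: after the grant no complete ordering would exist.
Key observation: after W4, W3 the pool peaks at (5, 3), and each blocked process is short somewhere: W9 on R4; W8 on R1.
On the post-grant state, W4, W3 is a maximal run — nothing extends it. Verifying each step:
  pool = (2, 2)
  run W4 (needs (1, 1), free (2, 2)); after release of (0, 1) the pool is (2, 3)
  run W3 (needs (1, 3), free (2, 3)); after release of (3, 0) the pool is (5, 3)
  blocked: W9 wants (4, 4), pool (5, 3) — not enough R4
  blocked: W8 wants (6, 0), pool (5, 3) — not enough R1
Had the request been granted, W9 and W8 could never finish.


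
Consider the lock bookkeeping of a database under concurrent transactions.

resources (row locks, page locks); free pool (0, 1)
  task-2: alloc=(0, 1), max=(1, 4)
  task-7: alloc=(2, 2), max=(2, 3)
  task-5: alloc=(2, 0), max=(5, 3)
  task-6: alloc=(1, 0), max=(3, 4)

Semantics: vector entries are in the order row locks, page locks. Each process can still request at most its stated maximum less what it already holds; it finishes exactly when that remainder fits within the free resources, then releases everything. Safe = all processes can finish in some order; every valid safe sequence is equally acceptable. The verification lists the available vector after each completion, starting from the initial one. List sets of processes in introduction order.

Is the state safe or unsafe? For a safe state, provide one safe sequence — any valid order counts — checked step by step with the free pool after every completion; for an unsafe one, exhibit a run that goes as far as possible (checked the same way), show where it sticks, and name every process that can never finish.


SAFE — a valid safe sequence is task-7, task-2, task-6, task-5.
Key observation: reading the order forward, task-7 is the first process whose need (0, 1) meets the free pool (0, 1) exactly on a resource it requests.
Step-by-step check:
  pool = (0, 1)
  task-7 needs (0, 1) <= (0, 1) -> finishes; pool += (2, 2) = (2, 3)
  task-2 needs (1, 3) <= (2, 3) -> finishes; pool += (0, 1) = (2, 4)
  task-6 needs (2, 4) <= (2, 4) -> finishes; pool += (1, 0) = (3, 4)
  task-5 needs (3, 3) <= (3, 4) -> finishes; pool += (2, 0) = (5, 4)


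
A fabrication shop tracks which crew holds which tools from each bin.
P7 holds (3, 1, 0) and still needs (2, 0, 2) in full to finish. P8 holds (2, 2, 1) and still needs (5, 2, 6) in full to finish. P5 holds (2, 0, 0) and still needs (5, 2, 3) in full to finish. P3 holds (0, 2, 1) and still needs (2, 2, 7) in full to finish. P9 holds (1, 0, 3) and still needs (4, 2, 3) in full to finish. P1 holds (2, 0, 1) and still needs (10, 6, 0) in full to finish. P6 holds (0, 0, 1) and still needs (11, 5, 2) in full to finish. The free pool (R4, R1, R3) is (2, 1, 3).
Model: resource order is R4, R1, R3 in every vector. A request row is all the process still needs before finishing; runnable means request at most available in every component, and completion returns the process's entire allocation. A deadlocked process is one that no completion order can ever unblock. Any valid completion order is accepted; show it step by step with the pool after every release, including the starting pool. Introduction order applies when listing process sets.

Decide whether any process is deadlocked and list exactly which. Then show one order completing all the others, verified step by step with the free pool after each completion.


The deadlocked set is empty.
Key observation: P7 leads a chain of completions in which each release enables another process.
One completion order for the rest: P7, P9, P8, P5, P3, P1, P6. Verifying each step:
  pool = (2, 1, 3)
  run P7 (needs (2, 0, 2), free (2, 1, 3)); after release of (3, 1, 0) the pool is (5, 2, 3)
  run P9 (needs (4, 2, 3), free (5, 2, 3)); after release of (1, 0, 3) the pool is (6, 2, 6)
  run P8 (needs (5, 2, 6), free (6, 2, 6)); after release of (2, 2, 1) the pool is (8, 4, 7)
  run P5 (needs (5, 2, 3), free (8, 4, 7)); after release of (2, 0, 0) the pool is (10, 4, 7)
  run P3 (needs (2, 2, 7), free (10, 4, 7)); after release of (0, 2, 1) the pool is (10, 6, 8)
  run P1 (needs (10, 6, 0), free (10, 6, 8)); after release of (2, 0, 1) the pool is (12, 6, 9)
  run P6 (needs (11, 5, 2), free (12, 6, 9)); after release of (0, 0, 1) the pool is (12, 6, 10)


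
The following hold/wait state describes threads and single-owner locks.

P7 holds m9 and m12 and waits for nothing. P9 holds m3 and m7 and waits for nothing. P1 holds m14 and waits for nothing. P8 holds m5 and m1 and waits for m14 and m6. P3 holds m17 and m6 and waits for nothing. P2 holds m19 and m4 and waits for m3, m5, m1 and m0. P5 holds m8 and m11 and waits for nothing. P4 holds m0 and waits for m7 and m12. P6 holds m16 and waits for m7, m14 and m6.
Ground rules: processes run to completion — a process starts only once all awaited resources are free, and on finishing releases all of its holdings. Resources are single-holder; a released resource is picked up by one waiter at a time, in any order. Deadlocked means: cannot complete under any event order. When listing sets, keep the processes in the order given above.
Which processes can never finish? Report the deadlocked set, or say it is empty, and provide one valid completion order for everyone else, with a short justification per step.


No process is deadlocked.
Key observation: the waits form no ring: some process can always run, and its releases unblock the others one by one.
One completion order for the rest: P3, P1, P8, P9, P7, P5, P6, P4, P2.
Check, step by step:
  P3: no waits; runs immediately, freeing m17 and m6
  P1: no waits; runs immediately, freeing m14
  P8 waits on m14 and m6 — all released -> runs and releases m5 and m1
  P9: no waits; runs immediately, freeing m3 and m7
  P7: no waits; runs immediately, freeing m9 and m12
  P5: no waits; runs immediately, freeing m8 and m11
  P6 waits on m7, m14 and m6 — all released -> runs and releases m16
  P4 waits on m7 and m12 — all released -> runs and releases m0
  P2 waits on m3, m5, m1 and m0 — all released -> runs and releases m19 and m4


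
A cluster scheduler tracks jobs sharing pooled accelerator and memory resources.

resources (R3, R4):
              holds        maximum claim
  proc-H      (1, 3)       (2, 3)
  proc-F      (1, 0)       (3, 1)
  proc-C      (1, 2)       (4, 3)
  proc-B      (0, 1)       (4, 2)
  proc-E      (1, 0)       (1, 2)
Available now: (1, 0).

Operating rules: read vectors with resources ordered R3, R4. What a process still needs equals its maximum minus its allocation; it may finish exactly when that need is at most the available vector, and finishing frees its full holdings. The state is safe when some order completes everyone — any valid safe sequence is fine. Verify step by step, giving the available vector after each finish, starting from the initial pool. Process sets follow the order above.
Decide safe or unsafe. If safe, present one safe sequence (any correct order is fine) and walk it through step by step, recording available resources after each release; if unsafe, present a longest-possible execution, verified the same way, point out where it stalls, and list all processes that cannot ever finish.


SAFE, for example via the order proc-H, proc-E, proc-C, proc-F, proc-B.
Key observation: reading the order forward, proc-H is the first process whose need (1, 0) meets the free pool (1, 0) exactly on a resource it requests.
Verifying each step:
  pool = (1, 0)
  proc-H needs (1, 0) <= (1, 0) -> finishes; pool += (1, 3) = (2, 3)
  proc-E needs (0, 2) <= (2, 3) -> finishes; pool += (1, 0) = (3, 3)
  proc-C needs (3, 1) <= (3, 3) -> finishes; pool += (1, 2) = (4, 5)
  proc-F needs (2, 1) <= (4, 5) -> finishes; pool += (1, 0) = (5, 5)
  proc-B needs (4, 1) <= (5, 5) -> finishes; pool += (0, 1) = (5, 6)


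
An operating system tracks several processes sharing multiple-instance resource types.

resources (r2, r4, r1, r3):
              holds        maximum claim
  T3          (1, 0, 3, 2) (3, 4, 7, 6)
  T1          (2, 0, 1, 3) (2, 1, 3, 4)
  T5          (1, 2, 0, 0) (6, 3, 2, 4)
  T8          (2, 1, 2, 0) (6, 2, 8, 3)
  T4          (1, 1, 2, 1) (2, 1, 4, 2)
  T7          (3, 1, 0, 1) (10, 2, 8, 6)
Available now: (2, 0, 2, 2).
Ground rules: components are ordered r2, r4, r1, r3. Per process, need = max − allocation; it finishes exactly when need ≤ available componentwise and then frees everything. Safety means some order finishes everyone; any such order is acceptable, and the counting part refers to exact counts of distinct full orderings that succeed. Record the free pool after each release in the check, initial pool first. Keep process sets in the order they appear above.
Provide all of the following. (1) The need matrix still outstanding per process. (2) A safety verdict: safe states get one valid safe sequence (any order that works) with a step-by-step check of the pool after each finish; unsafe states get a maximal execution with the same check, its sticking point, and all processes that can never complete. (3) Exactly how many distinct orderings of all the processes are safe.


(1) Remaining need (order r2, r4, r1, r3):
  T3: (2, 4, 4, 4)
  T1: (0, 1, 2, 1)
  T5: (5, 1, 2, 4)
  T8: (4, 1, 6, 3)
  T4: (1, 0, 2, 1)
  T7: (7, 1, 8, 5)
(2) The state is UNSAFE.
Key observation: after T4, T1, T5 the pool peaks at (6, 3, 5, 6), and each blocked process is short somewhere: T3 on r4; T8 on r1; T7 on r2, r1.
Going as far as possible: T4, T1, T5; after that, nothing fits. Check, step by step:
  pool = (2, 0, 2, 2)
  T4: need (1, 0, 2, 1) fits (2, 0, 2, 2); releases (1, 1, 2, 1), pool now (3, 1, 4, 3)
  T1: need (0, 1, 2, 1) fits (3, 1, 4, 3); releases (2, 0, 1, 3), pool now (5, 1, 5, 6)
  T5: need (5, 1, 2, 4) fits (5, 1, 5, 6); releases (1, 2, 0, 0), pool now (6, 3, 5, 6)
  blocked: T3 wants (2, 4, 4, 4), pool (6, 3, 5, 6) — not enough r4
  blocked: T8 wants (4, 1, 6, 3), pool (6, 3, 5, 6) — not enough r1
  blocked: T7 wants (7, 1, 8, 5), pool (6, 3, 5, 6) — not enough r2 and r1
Processes that can never finish: T3, T8 and T7.
(3) Exactly 0 of the possible complete orderings are safe sequences.


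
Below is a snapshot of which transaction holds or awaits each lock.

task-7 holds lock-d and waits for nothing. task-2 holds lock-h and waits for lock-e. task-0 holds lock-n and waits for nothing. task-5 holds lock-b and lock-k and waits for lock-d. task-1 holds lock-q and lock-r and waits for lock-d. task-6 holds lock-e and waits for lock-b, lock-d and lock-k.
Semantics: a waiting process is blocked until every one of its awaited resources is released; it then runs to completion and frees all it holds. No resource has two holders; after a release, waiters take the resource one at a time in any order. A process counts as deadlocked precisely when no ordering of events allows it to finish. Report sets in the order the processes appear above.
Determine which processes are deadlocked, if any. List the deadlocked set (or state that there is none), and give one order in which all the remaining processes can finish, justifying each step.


Nothing here is deadlocked.
Key observation: although several processes wait, no cycle exists — each chain bottoms out at a free runner.
The rest can finish in the order task-7, task-1, task-5, task-6, task-0, task-2.
Verifying each step:
  run task-7 (it waits on nothing); releases lock-d
  run task-1 (all its waits — lock-d — are resolved); releases lock-q and lock-r
  run task-5 (all its waits — lock-d — are resolved); releases lock-b and lock-k
  run task-6 (all its waits — lock-b, lock-d and lock-k — are resolved); releases lock-e
  run task-0 (it waits on nothing); releases lock-n
  run task-2 (all its waits — lock-e — are resolved); releases lock-h


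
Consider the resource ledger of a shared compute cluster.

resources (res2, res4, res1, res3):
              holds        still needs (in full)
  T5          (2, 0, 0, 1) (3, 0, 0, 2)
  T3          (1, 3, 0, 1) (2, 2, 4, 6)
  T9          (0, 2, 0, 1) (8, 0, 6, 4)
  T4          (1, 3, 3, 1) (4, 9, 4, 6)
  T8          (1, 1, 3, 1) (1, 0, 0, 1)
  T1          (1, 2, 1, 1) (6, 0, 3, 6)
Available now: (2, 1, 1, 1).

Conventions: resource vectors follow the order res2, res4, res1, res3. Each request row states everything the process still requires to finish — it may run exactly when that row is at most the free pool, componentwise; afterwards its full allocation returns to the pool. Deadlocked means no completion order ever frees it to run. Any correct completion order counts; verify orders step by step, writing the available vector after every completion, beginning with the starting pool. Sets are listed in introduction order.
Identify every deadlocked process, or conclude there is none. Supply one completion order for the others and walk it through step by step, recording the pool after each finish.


The deadlocked set is T3, T9, T4 and T1.
Key observation: no order helps: past T8, T5, the free pool tops out at (5, 2, 4, 3), below what each blocked process needs in res3.
The rest can finish in the order T8, T5. Step-by-step check:
  pool = (2, 1, 1, 1)
  T8 needs (1, 0, 0, 1) <= (2, 1, 1, 1) -> finishes; pool += (1, 1, 3, 1) = (3, 2, 4, 2)
  T5 needs (3, 0, 0, 2) <= (3, 2, 4, 2) -> finishes; pool += (2, 0, 0, 1) = (5, 2, 4, 3)
The blocked processes can never fit:
  T3 still needs (2, 2, 4, 6) but only (5, 2, 4, 3) is free — short on res3
  T9 still needs (8, 0, 6, 4) but only (5, 2, 4, 3) is free — short on res2, res1 and res3
  T4 still needs (4, 9, 4, 6) but only (5, 2, 4, 3) is free — short on res4 and res3
  T1 still needs (6, 0, 3, 6) but only (5, 2, 4, 3) is free — short on res2 and res3


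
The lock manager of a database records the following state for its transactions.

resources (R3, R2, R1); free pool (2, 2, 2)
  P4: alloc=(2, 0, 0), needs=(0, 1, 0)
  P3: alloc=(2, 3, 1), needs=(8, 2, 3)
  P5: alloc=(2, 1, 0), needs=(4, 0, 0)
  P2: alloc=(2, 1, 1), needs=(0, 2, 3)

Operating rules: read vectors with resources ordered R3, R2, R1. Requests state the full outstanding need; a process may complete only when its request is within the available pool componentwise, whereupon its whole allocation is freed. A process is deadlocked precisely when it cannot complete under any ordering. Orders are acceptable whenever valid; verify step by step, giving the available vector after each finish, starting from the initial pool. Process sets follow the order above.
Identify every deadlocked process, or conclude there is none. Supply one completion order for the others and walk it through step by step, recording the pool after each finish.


Deadlocked set: P3 and P2.
Key observation: no order helps: past P4, P5, the free pool tops out at (6, 3, 2), below what each blocked process needs in R1.
A valid finishing order for the others: P4, P5. Step-by-step check:
  pool = (2, 2, 2)
  P4: need (0, 1, 0) fits (2, 2, 2); releases (2, 0, 0), pool now (4, 2, 2)
  P5: need (4, 0, 0) fits (4, 2, 2); releases (2, 1, 0), pool now (6, 3, 2)
The stuck group stays short no matter what:
  blocked: P3 wants (8, 2, 3), pool (6, 3, 2) — not enough R3 and R1
  blocked: P2 wants (0, 2, 3), pool (6, 3, 2) — not enough R1


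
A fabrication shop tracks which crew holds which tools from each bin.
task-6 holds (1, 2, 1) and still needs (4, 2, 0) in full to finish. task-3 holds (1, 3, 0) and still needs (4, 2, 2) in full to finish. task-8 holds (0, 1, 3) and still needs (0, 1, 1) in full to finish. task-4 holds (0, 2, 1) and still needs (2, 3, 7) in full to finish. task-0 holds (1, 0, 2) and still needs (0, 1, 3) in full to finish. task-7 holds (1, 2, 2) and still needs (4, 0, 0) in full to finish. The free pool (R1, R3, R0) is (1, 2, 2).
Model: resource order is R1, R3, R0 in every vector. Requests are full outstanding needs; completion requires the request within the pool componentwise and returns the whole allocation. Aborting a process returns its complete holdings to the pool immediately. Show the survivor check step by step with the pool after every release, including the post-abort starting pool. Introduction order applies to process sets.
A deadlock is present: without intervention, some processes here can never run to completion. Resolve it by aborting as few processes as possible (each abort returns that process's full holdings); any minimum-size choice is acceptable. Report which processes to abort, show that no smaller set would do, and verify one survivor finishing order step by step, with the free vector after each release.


Minimum abort set: task-3 and task-7.
Key observation: task-6 could never have finished before the abort; with (2, 5, 2) returned by task-3 and task-7, it fits at step 4.
Minimality, checking each single-abort alternative: task-6 alone leaves task-3 blocked (short on R1); task-3 alone leaves task-6 blocked (short on R1); task-8 alone leaves task-6 blocked (short on R1); task-4 alone leaves task-6 blocked (short on R1); task-0 alone leaves task-6 blocked (short on R1); task-7 alone leaves task-6 blocked (short on R1).
The survivors complete as task-8, task-0, task-4, task-6. Verifying each step (starting from the post-abort pool):
  pool = (3, 7, 4)
  task-8: need (0, 1, 1) fits (3, 7, 4); releases (0, 1, 3), pool now (3, 8, 7)
  task-0: need (0, 1, 3) fits (3, 8, 7); releases (1, 0, 2), pool now (4, 8, 9)
  task-4: need (2, 3, 7) fits (4, 8, 9); releases (0, 2, 1), pool now (4, 10, 10)
  task-6: need (4, 2, 0) fits (4, 10, 10); releases (1, 2, 1), pool now (5, 12, 11)


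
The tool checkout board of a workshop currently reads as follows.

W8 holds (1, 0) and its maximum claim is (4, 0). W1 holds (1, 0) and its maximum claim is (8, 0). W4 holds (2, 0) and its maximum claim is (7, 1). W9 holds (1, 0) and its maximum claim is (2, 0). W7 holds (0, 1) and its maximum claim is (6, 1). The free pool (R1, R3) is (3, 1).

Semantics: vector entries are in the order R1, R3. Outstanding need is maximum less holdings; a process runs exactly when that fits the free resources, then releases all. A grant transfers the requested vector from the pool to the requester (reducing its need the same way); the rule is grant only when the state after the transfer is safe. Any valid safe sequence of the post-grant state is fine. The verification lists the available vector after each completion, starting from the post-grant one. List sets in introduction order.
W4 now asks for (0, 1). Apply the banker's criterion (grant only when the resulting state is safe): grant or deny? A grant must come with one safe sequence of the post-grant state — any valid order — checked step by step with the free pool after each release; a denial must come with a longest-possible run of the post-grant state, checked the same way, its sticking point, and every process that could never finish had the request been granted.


GRANT: granting preserves safety; a valid post-grant sequence is W8, W9, W4, W7, W1.
Key observation: even at the reduced pool (3, 0), W8 fits immediately, so safety survives the grant.
Check on the post-grant state, step by step:
  pool = (3, 0)
  W8: need (3, 0) fits (3, 0); releases (1, 0), pool now (4, 0)
  W9: need (1, 0) fits (4, 0); releases (1, 0), pool now (5, 0)
  W4: need (5, 0) fits (5, 0); releases (2, 1), pool now (7, 1)
  W7: need (6, 0) fits (7, 1); releases (0, 1), pool now (7, 2)
  W1: need (7, 0) fits (7, 2); releases (1, 0), pool now (8, 2)


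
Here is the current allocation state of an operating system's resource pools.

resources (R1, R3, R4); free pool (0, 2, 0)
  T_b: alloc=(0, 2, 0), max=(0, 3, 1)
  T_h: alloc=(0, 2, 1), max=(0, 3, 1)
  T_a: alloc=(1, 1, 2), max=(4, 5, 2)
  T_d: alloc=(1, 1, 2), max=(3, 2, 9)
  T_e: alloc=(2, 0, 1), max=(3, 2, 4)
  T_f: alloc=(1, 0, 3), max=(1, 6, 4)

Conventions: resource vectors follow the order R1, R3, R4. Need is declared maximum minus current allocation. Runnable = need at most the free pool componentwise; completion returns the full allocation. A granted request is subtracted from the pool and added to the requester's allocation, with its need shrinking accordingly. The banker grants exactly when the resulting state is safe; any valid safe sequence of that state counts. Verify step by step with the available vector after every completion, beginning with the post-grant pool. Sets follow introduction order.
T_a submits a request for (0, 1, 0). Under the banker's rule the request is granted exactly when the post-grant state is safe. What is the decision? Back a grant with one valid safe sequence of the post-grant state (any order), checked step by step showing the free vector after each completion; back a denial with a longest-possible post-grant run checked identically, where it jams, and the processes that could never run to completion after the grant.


DENY: after the grant no complete ordering would exist.
Key observation: after T_h, T_b the pool peaks at (0, 5, 1), and each blocked process is short somewhere: T_a on R1; T_d on R1, R4; T_e on R1, R4; T_f on R3.
Pretend the grant happened; the run T_h, T_b goes as far as possible. Step-by-step check:
  pool = (0, 1, 0)
  T_h: need (0, 1, 0) fits (0, 1, 0); releases (0, 2, 1), pool now (0, 3, 1)
  T_b: need (0, 1, 1) fits (0, 3, 1); releases (0, 2, 0), pool now (0, 5, 1)
  blocked: T_a wants (3, 3, 0), pool (0, 5, 1) — not enough R1
  blocked: T_d wants (2, 1, 7), pool (0, 5, 1) — not enough R1 and R4
  blocked: T_e wants (1, 2, 3), pool (0, 5, 1) — not enough R1 and R4
  blocked: T_f wants (0, 6, 1), pool (0, 5, 1) — not enough R3
Had the request been granted, T_a, T_d, T_e and T_f could never finish.


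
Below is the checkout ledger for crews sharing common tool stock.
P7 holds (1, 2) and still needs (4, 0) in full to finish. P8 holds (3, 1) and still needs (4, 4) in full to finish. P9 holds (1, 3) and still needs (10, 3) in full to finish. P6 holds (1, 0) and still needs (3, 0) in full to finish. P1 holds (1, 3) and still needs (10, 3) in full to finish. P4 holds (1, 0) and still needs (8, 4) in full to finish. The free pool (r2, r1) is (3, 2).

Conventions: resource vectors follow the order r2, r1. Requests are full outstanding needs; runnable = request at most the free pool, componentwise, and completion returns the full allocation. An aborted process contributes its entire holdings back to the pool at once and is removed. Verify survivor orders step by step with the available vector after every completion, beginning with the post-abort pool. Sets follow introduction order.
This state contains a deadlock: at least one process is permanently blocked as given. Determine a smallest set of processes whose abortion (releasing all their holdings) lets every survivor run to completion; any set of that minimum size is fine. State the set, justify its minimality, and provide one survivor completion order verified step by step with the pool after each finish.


Minimum abort set: P9.
Key observation: P1 had no path to completion before; after the abort of P9 ((1, 3) returned), step 5 is where it fits.
No smaller set exists: with zero aborts the deadlock remains.
One survivor order: P8, P7, P4, P6, P1. Verifying each step (post-abort pool first):
  pool = (4, 5)
  P8: need (4, 4) fits (4, 5); releases (3, 1), pool now (7, 6)
  P7: need (4, 0) fits (7, 6); releases (1, 2), pool now (8, 8)
  P4: need (8, 4) fits (8, 8); releases (1, 0), pool now (9, 8)
  P6: need (3, 0) fits (9, 8); releases (1, 0), pool now (10, 8)
  P1: need (10, 3) fits (10, 8); releases (1, 3), pool now (11, 11)


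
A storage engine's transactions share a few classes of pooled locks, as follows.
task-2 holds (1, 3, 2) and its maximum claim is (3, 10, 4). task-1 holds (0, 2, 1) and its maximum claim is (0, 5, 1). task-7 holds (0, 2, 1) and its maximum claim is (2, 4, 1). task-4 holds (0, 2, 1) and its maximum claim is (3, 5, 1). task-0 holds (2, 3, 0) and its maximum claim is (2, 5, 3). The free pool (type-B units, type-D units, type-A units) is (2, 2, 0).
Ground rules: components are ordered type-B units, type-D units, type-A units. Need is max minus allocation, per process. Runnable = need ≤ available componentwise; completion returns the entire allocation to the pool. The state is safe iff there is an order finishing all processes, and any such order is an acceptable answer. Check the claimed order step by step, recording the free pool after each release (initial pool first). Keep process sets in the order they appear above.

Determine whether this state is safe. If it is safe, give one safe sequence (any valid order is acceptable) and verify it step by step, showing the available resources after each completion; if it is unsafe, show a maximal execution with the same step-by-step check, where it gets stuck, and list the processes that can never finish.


The state is UNSAFE.
Key observation: after task-7, task-1 the pool peaks at (2, 6, 2), and each blocked process is short somewhere: task-2 on type-D units; task-4 on type-B units; task-0 on type-A units.
A maximal execution: task-7, task-1 — then nothing else fits. Check, step by step:
  pool = (2, 2, 0)
  task-7 needs (2, 2, 0) <= (2, 2, 0) -> finishes; pool += (0, 2, 1) = (2, 4, 1)
  task-1 needs (0, 3, 0) <= (2, 4, 1) -> finishes; pool += (0, 2, 1) = (2, 6, 2)
  blocked: task-2 wants (2, 7, 2), pool (2, 6, 2) — not enough type-D units
  blocked: task-4 wants (3, 3, 0), pool (2, 6, 2) — not enough type-B units
  blocked: task-0 wants (0, 2, 3), pool (2, 6, 2) — not enough type-A units
Processes that can never finish: task-2, task-4 and task-0.


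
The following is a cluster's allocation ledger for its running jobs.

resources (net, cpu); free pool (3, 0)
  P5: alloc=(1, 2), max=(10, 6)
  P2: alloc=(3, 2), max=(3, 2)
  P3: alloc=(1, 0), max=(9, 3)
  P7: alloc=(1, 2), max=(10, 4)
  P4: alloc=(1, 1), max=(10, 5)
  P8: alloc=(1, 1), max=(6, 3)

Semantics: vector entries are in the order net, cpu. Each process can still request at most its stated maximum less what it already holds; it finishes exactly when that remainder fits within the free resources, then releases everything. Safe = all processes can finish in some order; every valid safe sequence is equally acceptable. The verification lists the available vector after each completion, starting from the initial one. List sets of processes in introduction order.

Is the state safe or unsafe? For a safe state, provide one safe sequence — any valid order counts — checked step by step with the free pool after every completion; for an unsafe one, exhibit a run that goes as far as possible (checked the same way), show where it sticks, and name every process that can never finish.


UNSAFE — no complete ordering exists.
Key observation: P2, P8 can finish, but then (7, 3) is all there is, and the blocked group's net demands exceed it.
The run P2, P8 cannot be extended any further. Walking it through:
  pool = (3, 0)
  run P2 (needs (0, 0), free (3, 0)); after release of (3, 2) the pool is (6, 2)
  run P8 (needs (5, 2), free (6, 2)); after release of (1, 1) the pool is (7, 3)
  P5 still needs (9, 4) but only (7, 3) is free — short on net and cpu
  P3 still needs (8, 3) but only (7, 3) is free — short on net
  P7 still needs (9, 2) but only (7, 3) is free — short on net
  P4 still needs (9, 4) but only (7, 3) is free — short on net and cpu
Permanently blocked: P5, P3, P7 and P4.


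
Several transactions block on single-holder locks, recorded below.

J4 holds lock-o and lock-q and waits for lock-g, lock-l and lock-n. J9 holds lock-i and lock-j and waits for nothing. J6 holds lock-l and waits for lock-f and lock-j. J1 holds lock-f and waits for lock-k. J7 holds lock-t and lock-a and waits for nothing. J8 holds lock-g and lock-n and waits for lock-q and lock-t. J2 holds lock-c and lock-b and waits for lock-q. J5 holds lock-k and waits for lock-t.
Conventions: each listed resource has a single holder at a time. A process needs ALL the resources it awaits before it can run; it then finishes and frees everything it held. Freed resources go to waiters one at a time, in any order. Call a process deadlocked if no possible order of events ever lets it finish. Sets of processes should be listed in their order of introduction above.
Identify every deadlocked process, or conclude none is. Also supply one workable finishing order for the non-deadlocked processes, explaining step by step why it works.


Deadlocked set: J4, J8 and J2.
Key observation: the loop J4 -> J8 -> J4 blocks itself forever; J2 waits into the deadlock from upstream.
One completion order for the rest: J7, J5, J9, J1, J6.
Check, step by step:
  J7 waits on nothing -> runs at once and releases lock-t and lock-a
  run J5 (all its waits — lock-t — are resolved); releases lock-k
  J9 waits on nothing -> runs at once and releases lock-i and lock-j
  run J1 (all its waits — lock-k — are resolved); releases lock-f
  run J6 (all its waits — lock-f and lock-j — are resolved); releases lock-l


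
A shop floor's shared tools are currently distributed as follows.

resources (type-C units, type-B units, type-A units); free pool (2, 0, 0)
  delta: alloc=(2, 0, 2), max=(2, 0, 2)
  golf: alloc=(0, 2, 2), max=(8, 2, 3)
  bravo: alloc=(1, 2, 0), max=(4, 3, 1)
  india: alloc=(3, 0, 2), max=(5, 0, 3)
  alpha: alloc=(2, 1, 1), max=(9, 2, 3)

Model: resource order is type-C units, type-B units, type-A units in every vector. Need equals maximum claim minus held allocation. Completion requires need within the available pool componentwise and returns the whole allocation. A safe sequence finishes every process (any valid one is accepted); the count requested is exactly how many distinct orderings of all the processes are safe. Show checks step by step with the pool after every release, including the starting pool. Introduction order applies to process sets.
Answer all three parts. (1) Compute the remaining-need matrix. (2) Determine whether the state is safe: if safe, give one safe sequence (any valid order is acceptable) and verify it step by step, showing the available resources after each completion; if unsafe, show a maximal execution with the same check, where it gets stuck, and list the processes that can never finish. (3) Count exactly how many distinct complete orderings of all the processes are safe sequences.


(1) Need matrix, components ordered type-C units, type-B units, type-A units:
  delta: (0, 0, 0)
  golf: (8, 0, 1)
  bravo: (3, 1, 1)
  india: (2, 0, 1)
  alpha: (7, 1, 2)
(2) The state is UNSAFE.
Key observation: after delta, india the pool peaks at (7, 0, 4), and each blocked process is short somewhere: golf on type-C units; bravo on type-B units; alpha on type-B units.
The run delta, india cannot be extended any further. Check, step by step:
  pool = (2, 0, 0)
  delta: need (0, 0, 0) fits (2, 0, 0); releases (2, 0, 2), pool now (4, 0, 2)
  india: need (2, 0, 1) fits (4, 0, 2); releases (3, 0, 2), pool now (7, 0, 4)
  golf cannot run: need (8, 0, 1) vs free (7, 0, 4) (insufficient type-C units)
  bravo cannot run: need (3, 1, 1) vs free (7, 0, 4) (insufficient type-B units)
  alpha cannot run: need (7, 1, 2) vs free (7, 0, 4) (insufficient type-B units)
Never able to finish: golf, bravo and alpha.
(3) Exactly 0 of the possible complete orderings are safe sequences.


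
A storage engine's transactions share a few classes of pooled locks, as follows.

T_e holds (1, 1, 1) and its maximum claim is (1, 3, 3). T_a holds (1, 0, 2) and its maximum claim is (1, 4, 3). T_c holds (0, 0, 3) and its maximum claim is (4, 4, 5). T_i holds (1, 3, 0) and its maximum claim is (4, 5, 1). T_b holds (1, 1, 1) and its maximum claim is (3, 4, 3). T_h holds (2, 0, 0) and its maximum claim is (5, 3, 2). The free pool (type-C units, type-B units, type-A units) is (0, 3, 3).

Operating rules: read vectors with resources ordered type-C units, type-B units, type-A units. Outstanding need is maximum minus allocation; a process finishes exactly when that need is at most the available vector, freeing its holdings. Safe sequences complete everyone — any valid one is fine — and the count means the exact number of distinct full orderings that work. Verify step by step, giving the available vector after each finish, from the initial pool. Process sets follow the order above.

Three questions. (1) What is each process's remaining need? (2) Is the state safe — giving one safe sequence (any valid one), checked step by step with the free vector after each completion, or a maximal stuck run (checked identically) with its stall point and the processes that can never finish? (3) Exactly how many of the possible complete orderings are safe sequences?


(1) Remaining need (order type-C units, type-B units, type-A units):
  T_e: (0, 2, 2)
  T_a: (0, 4, 1)
  T_c: (4, 4, 2)
  T_i: (3, 2, 1)
  T_b: (2, 3, 2)
  T_h: (3, 3, 2)
(2) SAFE — a valid safe sequence is T_e, T_a, T_b, T_h, T_c, T_i.
Key observation: the order's first zero-slack moment is T_a ((0, 4, 1) needed, (1, 4, 4) free — a requested resource with nothing to spare).
Verifying each step:
  pool = (0, 3, 3)
  T_e: need (0, 2, 2) fits (0, 3, 3); releases (1, 1, 1), pool now (1, 4, 4)
  T_a: need (0, 4, 1) fits (1, 4, 4); releases (1, 0, 2), pool now (2, 4, 6)
  T_b: need (2, 3, 2) fits (2, 4, 6); releases (1, 1, 1), pool now (3, 5, 7)
  T_h: need (3, 3, 2) fits (3, 5, 7); releases (2, 0, 0), pool now (5, 5, 7)
  T_c: need (4, 4, 2) fits (5, 5, 7); releases (0, 0, 3), pool now (5, 5, 10)
  T_i: need (3, 2, 1) fits (5, 5, 10); releases (1, 3, 0), pool now (6, 8, 10)
(3) Precisely 4 of the possible complete orderings are safe sequences.


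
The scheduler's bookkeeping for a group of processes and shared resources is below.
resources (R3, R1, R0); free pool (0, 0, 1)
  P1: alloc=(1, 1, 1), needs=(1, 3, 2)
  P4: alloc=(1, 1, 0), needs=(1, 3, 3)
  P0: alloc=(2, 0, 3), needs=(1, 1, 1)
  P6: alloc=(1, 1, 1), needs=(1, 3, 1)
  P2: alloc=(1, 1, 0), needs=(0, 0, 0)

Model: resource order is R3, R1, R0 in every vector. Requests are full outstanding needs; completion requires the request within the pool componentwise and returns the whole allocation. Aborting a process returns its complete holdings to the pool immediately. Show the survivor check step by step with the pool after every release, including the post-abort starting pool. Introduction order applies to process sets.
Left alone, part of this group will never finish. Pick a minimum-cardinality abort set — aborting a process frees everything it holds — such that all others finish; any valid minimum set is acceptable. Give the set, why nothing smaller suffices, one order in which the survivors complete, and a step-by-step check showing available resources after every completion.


Minimum abort set: P4 and P6.
Key observation: the returned (2, 2, 1) from P4 and P6 is what brings P1 — unrunnable before, under any order — into play at step 2.
Why nothing smaller works — every single abort fails: P1 alone leaves P4 blocked (short on R1); P4 alone leaves P1 blocked (short on R1); P0 alone leaves P1 blocked (short on R1); P6 alone leaves P1 blocked (short on R1); P2 alone leaves P1 blocked (short on R1).
One survivor order: P2, P1, P0. Walking it through (post-abort pool first):
  pool = (2, 2, 2)
  P2: need (0, 0, 0) fits (2, 2, 2); releases (1, 1, 0), pool now (3, 3, 2)
  P1: need (1, 3, 2) fits (3, 3, 2); releases (1, 1, 1), pool now (4, 4, 3)
  P0: need (1, 1, 1) fits (4, 4, 3); releases (2, 0, 3), pool now (6, 4, 6)


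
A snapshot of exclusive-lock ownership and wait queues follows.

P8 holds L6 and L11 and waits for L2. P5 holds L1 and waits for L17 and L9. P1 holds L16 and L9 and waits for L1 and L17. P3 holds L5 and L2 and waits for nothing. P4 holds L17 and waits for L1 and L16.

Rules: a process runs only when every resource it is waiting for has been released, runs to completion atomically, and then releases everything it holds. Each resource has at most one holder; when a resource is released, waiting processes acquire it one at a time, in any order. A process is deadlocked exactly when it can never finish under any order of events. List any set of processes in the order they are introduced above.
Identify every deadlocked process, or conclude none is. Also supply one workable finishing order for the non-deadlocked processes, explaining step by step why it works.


Deadlocked set: P5, P1 and P4.
Key observation: along P5 -> P1 -> P5, each member waits on what the next one holds — a deadlock; P4 is caught in further circular waits.
The rest can finish in the order P3, P8.
Check, step by step:
  P3: no waits; runs immediately, freeing L5 and L2
  run P8 (all its waits — L2 — are resolved); releases L6 and L11


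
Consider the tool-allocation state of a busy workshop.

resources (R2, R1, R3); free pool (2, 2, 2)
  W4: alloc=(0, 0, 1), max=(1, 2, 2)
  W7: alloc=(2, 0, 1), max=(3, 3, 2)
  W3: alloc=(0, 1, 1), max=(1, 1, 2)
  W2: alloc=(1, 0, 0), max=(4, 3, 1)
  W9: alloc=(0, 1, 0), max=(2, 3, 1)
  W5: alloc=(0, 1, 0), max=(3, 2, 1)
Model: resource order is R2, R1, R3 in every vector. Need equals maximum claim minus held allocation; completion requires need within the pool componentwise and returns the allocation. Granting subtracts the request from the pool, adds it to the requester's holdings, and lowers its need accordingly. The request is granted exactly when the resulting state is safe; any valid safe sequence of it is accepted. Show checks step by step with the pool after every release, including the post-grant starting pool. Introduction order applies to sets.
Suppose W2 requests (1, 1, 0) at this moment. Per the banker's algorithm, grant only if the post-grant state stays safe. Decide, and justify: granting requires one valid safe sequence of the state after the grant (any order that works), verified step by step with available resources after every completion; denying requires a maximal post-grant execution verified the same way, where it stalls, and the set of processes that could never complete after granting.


DENY: after the grant no complete ordering would exist.
Key observation: after W3, W4 the pool peaks at (1, 2, 4), and each blocked process is short somewhere: W7 on R1; W2 on R2; W9 on R2; W5 on R2.
After a pretend grant, a maximal execution: W3, W4 — then nothing else fits. Walking it through:
  pool = (1, 1, 2)
  W3: need (1, 0, 1) fits (1, 1, 2); releases (0, 1, 1), pool now (1, 2, 3)
  W4: need (1, 2, 1) fits (1, 2, 3); releases (0, 0, 1), pool now (1, 2, 4)
  W7 still needs (1, 3, 1) but only (1, 2, 4) is free — short on R1
  W2 still needs (2, 2, 1) but only (1, 2, 4) is free — short on R2
  W9 still needs (2, 2, 1) but only (1, 2, 4) is free — short on R2
  W5 still needs (3, 1, 1) but only (1, 2, 4) is free — short on R2
Post-grant, the permanently blocked set is W7, W2, W9 and W5.


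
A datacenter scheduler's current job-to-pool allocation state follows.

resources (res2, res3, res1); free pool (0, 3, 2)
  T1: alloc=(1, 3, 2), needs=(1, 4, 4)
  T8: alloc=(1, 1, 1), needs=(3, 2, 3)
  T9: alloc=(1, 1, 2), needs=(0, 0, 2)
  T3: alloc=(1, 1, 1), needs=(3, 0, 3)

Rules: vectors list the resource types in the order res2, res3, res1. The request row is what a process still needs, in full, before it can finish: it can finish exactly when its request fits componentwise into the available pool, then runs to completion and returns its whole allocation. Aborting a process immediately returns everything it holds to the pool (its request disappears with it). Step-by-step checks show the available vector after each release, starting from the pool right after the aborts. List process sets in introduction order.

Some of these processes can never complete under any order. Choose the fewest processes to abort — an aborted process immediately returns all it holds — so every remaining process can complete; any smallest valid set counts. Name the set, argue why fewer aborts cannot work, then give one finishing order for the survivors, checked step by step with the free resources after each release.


Abort T3.
Key observation: aborting T3 returns (1, 1, 1), and T8 — hopeless before — runs at step 3 with the returned capacity in the pool.
Minimality: the empty abort set fails — the state is deadlocked as it stands.
Survivors finish in the order: T9, T1, T8. Walking it through (pool after the aborts first):
  pool = (1, 4, 3)
  run T9 (needs (0, 0, 2), free (1, 4, 3)); after release of (1, 1, 2) the pool is (2, 5, 5)
  run T1 (needs (1, 4, 4), free (2, 5, 5)); after release of (1, 3, 2) the pool is (3, 8, 7)
  run T8 (needs (3, 2, 3), free (3, 8, 7)); after release of (1, 1, 1) the pool is (4, 9, 8)
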